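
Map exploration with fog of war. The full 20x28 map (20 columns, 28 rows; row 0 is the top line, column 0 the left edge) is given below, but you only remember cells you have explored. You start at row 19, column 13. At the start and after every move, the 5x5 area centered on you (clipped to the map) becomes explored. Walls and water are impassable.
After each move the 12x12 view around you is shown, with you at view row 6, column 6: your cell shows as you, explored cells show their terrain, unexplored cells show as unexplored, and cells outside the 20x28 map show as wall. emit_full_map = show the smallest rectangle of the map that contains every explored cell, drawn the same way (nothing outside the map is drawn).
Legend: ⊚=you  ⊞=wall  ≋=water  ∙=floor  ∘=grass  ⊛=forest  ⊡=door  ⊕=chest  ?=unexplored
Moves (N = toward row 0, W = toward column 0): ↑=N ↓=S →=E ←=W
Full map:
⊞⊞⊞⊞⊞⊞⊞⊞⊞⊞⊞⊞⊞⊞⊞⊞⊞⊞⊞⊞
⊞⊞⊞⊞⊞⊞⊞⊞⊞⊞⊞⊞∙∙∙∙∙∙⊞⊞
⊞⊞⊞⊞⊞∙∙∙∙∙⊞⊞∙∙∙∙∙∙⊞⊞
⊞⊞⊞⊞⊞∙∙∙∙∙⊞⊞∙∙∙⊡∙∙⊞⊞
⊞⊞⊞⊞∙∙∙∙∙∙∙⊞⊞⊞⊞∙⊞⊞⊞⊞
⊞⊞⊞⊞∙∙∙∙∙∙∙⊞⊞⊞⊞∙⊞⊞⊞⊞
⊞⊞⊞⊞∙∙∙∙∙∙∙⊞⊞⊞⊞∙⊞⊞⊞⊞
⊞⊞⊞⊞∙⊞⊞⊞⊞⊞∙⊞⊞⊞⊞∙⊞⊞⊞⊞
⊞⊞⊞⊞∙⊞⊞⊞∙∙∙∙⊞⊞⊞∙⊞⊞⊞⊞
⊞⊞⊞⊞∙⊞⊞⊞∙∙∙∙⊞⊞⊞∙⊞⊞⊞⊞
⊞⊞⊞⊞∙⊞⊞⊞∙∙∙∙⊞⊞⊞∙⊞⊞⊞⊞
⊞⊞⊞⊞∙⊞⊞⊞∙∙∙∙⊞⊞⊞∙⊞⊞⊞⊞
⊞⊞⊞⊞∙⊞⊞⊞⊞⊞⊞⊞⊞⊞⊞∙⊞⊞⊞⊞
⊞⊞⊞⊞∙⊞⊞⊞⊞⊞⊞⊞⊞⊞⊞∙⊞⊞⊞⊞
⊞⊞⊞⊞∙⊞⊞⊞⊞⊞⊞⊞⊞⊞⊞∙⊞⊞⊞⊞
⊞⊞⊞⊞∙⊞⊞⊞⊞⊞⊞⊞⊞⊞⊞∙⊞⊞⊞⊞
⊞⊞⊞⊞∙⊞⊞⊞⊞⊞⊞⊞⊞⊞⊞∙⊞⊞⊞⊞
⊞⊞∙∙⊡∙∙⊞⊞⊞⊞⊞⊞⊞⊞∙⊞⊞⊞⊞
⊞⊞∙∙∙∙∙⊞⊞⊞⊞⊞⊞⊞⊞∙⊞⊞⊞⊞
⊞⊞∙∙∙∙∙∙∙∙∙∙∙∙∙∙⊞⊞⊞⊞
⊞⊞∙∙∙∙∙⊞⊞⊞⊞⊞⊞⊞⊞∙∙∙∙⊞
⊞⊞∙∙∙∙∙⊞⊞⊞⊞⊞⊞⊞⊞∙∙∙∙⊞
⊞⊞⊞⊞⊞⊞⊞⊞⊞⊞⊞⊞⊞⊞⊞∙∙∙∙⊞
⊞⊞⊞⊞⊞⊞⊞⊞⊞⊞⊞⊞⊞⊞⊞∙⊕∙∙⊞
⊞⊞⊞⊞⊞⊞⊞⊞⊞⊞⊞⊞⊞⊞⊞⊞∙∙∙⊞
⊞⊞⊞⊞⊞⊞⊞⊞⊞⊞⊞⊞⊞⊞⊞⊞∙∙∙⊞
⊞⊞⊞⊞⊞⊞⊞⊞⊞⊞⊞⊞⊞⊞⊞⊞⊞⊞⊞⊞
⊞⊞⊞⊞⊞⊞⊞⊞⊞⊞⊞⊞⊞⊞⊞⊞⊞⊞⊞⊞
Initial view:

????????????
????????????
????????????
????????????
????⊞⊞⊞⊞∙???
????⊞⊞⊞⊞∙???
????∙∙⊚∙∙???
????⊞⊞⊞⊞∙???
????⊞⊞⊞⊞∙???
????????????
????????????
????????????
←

????????????
????????????
????????????
????????????
????⊞⊞⊞⊞⊞∙??
????⊞⊞⊞⊞⊞∙??
????∙∙⊚∙∙∙??
????⊞⊞⊞⊞⊞∙??
????⊞⊞⊞⊞⊞∙??
????????????
????????????
????????????

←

????????????
????????????
????????????
????????????
????⊞⊞⊞⊞⊞⊞∙?
????⊞⊞⊞⊞⊞⊞∙?
????∙∙⊚∙∙∙∙?
????⊞⊞⊞⊞⊞⊞∙?
????⊞⊞⊞⊞⊞⊞∙?
????????????
????????????
????????????

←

????????????
????????????
????????????
????????????
????⊞⊞⊞⊞⊞⊞⊞∙
????⊞⊞⊞⊞⊞⊞⊞∙
????∙∙⊚∙∙∙∙∙
????⊞⊞⊞⊞⊞⊞⊞∙
????⊞⊞⊞⊞⊞⊞⊞∙
????????????
????????????
????????????

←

????????????
????????????
????????????
????????????
????⊞⊞⊞⊞⊞⊞⊞⊞
????⊞⊞⊞⊞⊞⊞⊞⊞
????∙∙⊚∙∙∙∙∙
????⊞⊞⊞⊞⊞⊞⊞⊞
????⊞⊞⊞⊞⊞⊞⊞⊞
????????????
????????????
????????????

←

????????????
????????????
????????????
????????????
????∙⊞⊞⊞⊞⊞⊞⊞
????∙⊞⊞⊞⊞⊞⊞⊞
????∙∙⊚∙∙∙∙∙
????∙⊞⊞⊞⊞⊞⊞⊞
????∙⊞⊞⊞⊞⊞⊞⊞
????????????
????????????
????????????

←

????????????
????????????
????????????
????????????
????∙∙⊞⊞⊞⊞⊞⊞
????∙∙⊞⊞⊞⊞⊞⊞
????∙∙⊚∙∙∙∙∙
????∙∙⊞⊞⊞⊞⊞⊞
????∙∙⊞⊞⊞⊞⊞⊞
????????????
????????????
????????????

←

????????????
????????????
????????????
????????????
????⊡∙∙⊞⊞⊞⊞⊞
????∙∙∙⊞⊞⊞⊞⊞
????∙∙⊚∙∙∙∙∙
????∙∙∙⊞⊞⊞⊞⊞
????∙∙∙⊞⊞⊞⊞⊞
????????????
????????????
????????????

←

⊞???????????
⊞???????????
⊞???????????
⊞???????????
⊞???∙⊡∙∙⊞⊞⊞⊞
⊞???∙∙∙∙⊞⊞⊞⊞
⊞???∙∙⊚∙∙∙∙∙
⊞???∙∙∙∙⊞⊞⊞⊞
⊞???∙∙∙∙⊞⊞⊞⊞
⊞???????????
⊞???????????
⊞???????????

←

⊞⊞??????????
⊞⊞??????????
⊞⊞??????????
⊞⊞??????????
⊞⊞??∙∙⊡∙∙⊞⊞⊞
⊞⊞??∙∙∙∙∙⊞⊞⊞
⊞⊞??∙∙⊚∙∙∙∙∙
⊞⊞??∙∙∙∙∙⊞⊞⊞
⊞⊞??∙∙∙∙∙⊞⊞⊞
⊞⊞??????????
⊞⊞??????????
⊞⊞??????????

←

⊞⊞⊞?????????
⊞⊞⊞?????????
⊞⊞⊞?????????
⊞⊞⊞?????????
⊞⊞⊞?⊞∙∙⊡∙∙⊞⊞
⊞⊞⊞?⊞∙∙∙∙∙⊞⊞
⊞⊞⊞?⊞∙⊚∙∙∙∙∙
⊞⊞⊞?⊞∙∙∙∙∙⊞⊞
⊞⊞⊞?⊞∙∙∙∙∙⊞⊞
⊞⊞⊞?????????
⊞⊞⊞?????????
⊞⊞⊞?????????

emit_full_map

⊞∙∙⊡∙∙⊞⊞⊞⊞⊞⊞⊞⊞∙
⊞∙∙∙∙∙⊞⊞⊞⊞⊞⊞⊞⊞∙
⊞∙⊚∙∙∙∙∙∙∙∙∙∙∙∙
⊞∙∙∙∙∙⊞⊞⊞⊞⊞⊞⊞⊞∙
⊞∙∙∙∙∙⊞⊞⊞⊞⊞⊞⊞⊞∙

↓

⊞⊞⊞?????????
⊞⊞⊞?????????
⊞⊞⊞?????????
⊞⊞⊞?⊞∙∙⊡∙∙⊞⊞
⊞⊞⊞?⊞∙∙∙∙∙⊞⊞
⊞⊞⊞?⊞∙∙∙∙∙∙∙
⊞⊞⊞?⊞∙⊚∙∙∙⊞⊞
⊞⊞⊞?⊞∙∙∙∙∙⊞⊞
⊞⊞⊞?⊞⊞⊞⊞⊞???
⊞⊞⊞?????????
⊞⊞⊞?????????
⊞⊞⊞?????????

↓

⊞⊞⊞?????????
⊞⊞⊞?????????
⊞⊞⊞?⊞∙∙⊡∙∙⊞⊞
⊞⊞⊞?⊞∙∙∙∙∙⊞⊞
⊞⊞⊞?⊞∙∙∙∙∙∙∙
⊞⊞⊞?⊞∙∙∙∙∙⊞⊞
⊞⊞⊞?⊞∙⊚∙∙∙⊞⊞
⊞⊞⊞?⊞⊞⊞⊞⊞???
⊞⊞⊞?⊞⊞⊞⊞⊞???
⊞⊞⊞?????????
⊞⊞⊞?????????
⊞⊞⊞?????????

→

⊞⊞??????????
⊞⊞??????????
⊞⊞?⊞∙∙⊡∙∙⊞⊞⊞
⊞⊞?⊞∙∙∙∙∙⊞⊞⊞
⊞⊞?⊞∙∙∙∙∙∙∙∙
⊞⊞?⊞∙∙∙∙∙⊞⊞⊞
⊞⊞?⊞∙∙⊚∙∙⊞⊞⊞
⊞⊞?⊞⊞⊞⊞⊞⊞???
⊞⊞?⊞⊞⊞⊞⊞⊞???
⊞⊞??????????
⊞⊞??????????
⊞⊞??????????

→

⊞???????????
⊞???????????
⊞?⊞∙∙⊡∙∙⊞⊞⊞⊞
⊞?⊞∙∙∙∙∙⊞⊞⊞⊞
⊞?⊞∙∙∙∙∙∙∙∙∙
⊞?⊞∙∙∙∙∙⊞⊞⊞⊞
⊞?⊞∙∙∙⊚∙⊞⊞⊞⊞
⊞?⊞⊞⊞⊞⊞⊞⊞???
⊞?⊞⊞⊞⊞⊞⊞⊞???
⊞???????????
⊞???????????
⊞???????????

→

????????????
????????????
?⊞∙∙⊡∙∙⊞⊞⊞⊞⊞
?⊞∙∙∙∙∙⊞⊞⊞⊞⊞
?⊞∙∙∙∙∙∙∙∙∙∙
?⊞∙∙∙∙∙⊞⊞⊞⊞⊞
?⊞∙∙∙∙⊚⊞⊞⊞⊞⊞
?⊞⊞⊞⊞⊞⊞⊞⊞???
?⊞⊞⊞⊞⊞⊞⊞⊞???
????????????
????????????
????????????

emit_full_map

⊞∙∙⊡∙∙⊞⊞⊞⊞⊞⊞⊞⊞∙
⊞∙∙∙∙∙⊞⊞⊞⊞⊞⊞⊞⊞∙
⊞∙∙∙∙∙∙∙∙∙∙∙∙∙∙
⊞∙∙∙∙∙⊞⊞⊞⊞⊞⊞⊞⊞∙
⊞∙∙∙∙⊚⊞⊞⊞⊞⊞⊞⊞⊞∙
⊞⊞⊞⊞⊞⊞⊞⊞???????
⊞⊞⊞⊞⊞⊞⊞⊞???????

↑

????????????
????????????
????????????
?⊞∙∙⊡∙∙⊞⊞⊞⊞⊞
?⊞∙∙∙∙∙⊞⊞⊞⊞⊞
?⊞∙∙∙∙∙∙∙∙∙∙
?⊞∙∙∙∙⊚⊞⊞⊞⊞⊞
?⊞∙∙∙∙∙⊞⊞⊞⊞⊞
?⊞⊞⊞⊞⊞⊞⊞⊞???
?⊞⊞⊞⊞⊞⊞⊞⊞???
????????????
????????????

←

⊞???????????
⊞???????????
⊞???????????
⊞?⊞∙∙⊡∙∙⊞⊞⊞⊞
⊞?⊞∙∙∙∙∙⊞⊞⊞⊞
⊞?⊞∙∙∙∙∙∙∙∙∙
⊞?⊞∙∙∙⊚∙⊞⊞⊞⊞
⊞?⊞∙∙∙∙∙⊞⊞⊞⊞
⊞?⊞⊞⊞⊞⊞⊞⊞⊞??
⊞?⊞⊞⊞⊞⊞⊞⊞⊞??
⊞???????????
⊞???????????

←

⊞⊞??????????
⊞⊞??????????
⊞⊞??????????
⊞⊞?⊞∙∙⊡∙∙⊞⊞⊞
⊞⊞?⊞∙∙∙∙∙⊞⊞⊞
⊞⊞?⊞∙∙∙∙∙∙∙∙
⊞⊞?⊞∙∙⊚∙∙⊞⊞⊞
⊞⊞?⊞∙∙∙∙∙⊞⊞⊞
⊞⊞?⊞⊞⊞⊞⊞⊞⊞⊞?
⊞⊞?⊞⊞⊞⊞⊞⊞⊞⊞?
⊞⊞??????????
⊞⊞??????????

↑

⊞⊞??????????
⊞⊞??????????
⊞⊞??????????
⊞⊞??????????
⊞⊞?⊞∙∙⊡∙∙⊞⊞⊞
⊞⊞?⊞∙∙∙∙∙⊞⊞⊞
⊞⊞?⊞∙∙⊚∙∙∙∙∙
⊞⊞?⊞∙∙∙∙∙⊞⊞⊞
⊞⊞?⊞∙∙∙∙∙⊞⊞⊞
⊞⊞?⊞⊞⊞⊞⊞⊞⊞⊞?
⊞⊞?⊞⊞⊞⊞⊞⊞⊞⊞?
⊞⊞??????????

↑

⊞⊞??????????
⊞⊞??????????
⊞⊞??????????
⊞⊞??????????
⊞⊞??⊞⊞∙⊞⊞???
⊞⊞?⊞∙∙⊡∙∙⊞⊞⊞
⊞⊞?⊞∙∙⊚∙∙⊞⊞⊞
⊞⊞?⊞∙∙∙∙∙∙∙∙
⊞⊞?⊞∙∙∙∙∙⊞⊞⊞
⊞⊞?⊞∙∙∙∙∙⊞⊞⊞
⊞⊞?⊞⊞⊞⊞⊞⊞⊞⊞?
⊞⊞?⊞⊞⊞⊞⊞⊞⊞⊞?

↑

⊞⊞??????????
⊞⊞??????????
⊞⊞??????????
⊞⊞??????????
⊞⊞??⊞⊞∙⊞⊞???
⊞⊞??⊞⊞∙⊞⊞???
⊞⊞?⊞∙∙⊚∙∙⊞⊞⊞
⊞⊞?⊞∙∙∙∙∙⊞⊞⊞
⊞⊞?⊞∙∙∙∙∙∙∙∙
⊞⊞?⊞∙∙∙∙∙⊞⊞⊞
⊞⊞?⊞∙∙∙∙∙⊞⊞⊞
⊞⊞?⊞⊞⊞⊞⊞⊞⊞⊞?

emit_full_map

?⊞⊞∙⊞⊞?????????
?⊞⊞∙⊞⊞?????????
⊞∙∙⊚∙∙⊞⊞⊞⊞⊞⊞⊞⊞∙
⊞∙∙∙∙∙⊞⊞⊞⊞⊞⊞⊞⊞∙
⊞∙∙∙∙∙∙∙∙∙∙∙∙∙∙
⊞∙∙∙∙∙⊞⊞⊞⊞⊞⊞⊞⊞∙
⊞∙∙∙∙∙⊞⊞⊞⊞⊞⊞⊞⊞∙
⊞⊞⊞⊞⊞⊞⊞⊞???????
⊞⊞⊞⊞⊞⊞⊞⊞???????

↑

⊞⊞??????????
⊞⊞??????????
⊞⊞??????????
⊞⊞??????????
⊞⊞??⊞⊞∙⊞⊞???
⊞⊞??⊞⊞∙⊞⊞???
⊞⊞??⊞⊞⊚⊞⊞???
⊞⊞?⊞∙∙⊡∙∙⊞⊞⊞
⊞⊞?⊞∙∙∙∙∙⊞⊞⊞
⊞⊞?⊞∙∙∙∙∙∙∙∙
⊞⊞?⊞∙∙∙∙∙⊞⊞⊞
⊞⊞?⊞∙∙∙∙∙⊞⊞⊞

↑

⊞⊞??????????
⊞⊞??????????
⊞⊞??????????
⊞⊞??????????
⊞⊞??⊞⊞∙⊞⊞???
⊞⊞??⊞⊞∙⊞⊞???
⊞⊞??⊞⊞⊚⊞⊞???
⊞⊞??⊞⊞∙⊞⊞???
⊞⊞?⊞∙∙⊡∙∙⊞⊞⊞
⊞⊞?⊞∙∙∙∙∙⊞⊞⊞
⊞⊞?⊞∙∙∙∙∙∙∙∙
⊞⊞?⊞∙∙∙∙∙⊞⊞⊞

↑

⊞⊞??????????
⊞⊞??????????
⊞⊞??????????
⊞⊞??????????
⊞⊞??⊞⊞∙⊞⊞???
⊞⊞??⊞⊞∙⊞⊞???
⊞⊞??⊞⊞⊚⊞⊞???
⊞⊞??⊞⊞∙⊞⊞???
⊞⊞??⊞⊞∙⊞⊞???
⊞⊞?⊞∙∙⊡∙∙⊞⊞⊞
⊞⊞?⊞∙∙∙∙∙⊞⊞⊞
⊞⊞?⊞∙∙∙∙∙∙∙∙

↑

⊞⊞??????????
⊞⊞??????????
⊞⊞??????????
⊞⊞??????????
⊞⊞??⊞⊞∙⊞⊞???
⊞⊞??⊞⊞∙⊞⊞???
⊞⊞??⊞⊞⊚⊞⊞???
⊞⊞??⊞⊞∙⊞⊞???
⊞⊞??⊞⊞∙⊞⊞???
⊞⊞??⊞⊞∙⊞⊞???
⊞⊞?⊞∙∙⊡∙∙⊞⊞⊞
⊞⊞?⊞∙∙∙∙∙⊞⊞⊞

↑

⊞⊞??????????
⊞⊞??????????
⊞⊞??????????
⊞⊞??????????
⊞⊞??⊞⊞∙⊞⊞???
⊞⊞??⊞⊞∙⊞⊞???
⊞⊞??⊞⊞⊚⊞⊞???
⊞⊞??⊞⊞∙⊞⊞???
⊞⊞??⊞⊞∙⊞⊞???
⊞⊞??⊞⊞∙⊞⊞???
⊞⊞??⊞⊞∙⊞⊞???
⊞⊞?⊞∙∙⊡∙∙⊞⊞⊞

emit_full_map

?⊞⊞∙⊞⊞?????????
?⊞⊞∙⊞⊞?????????
?⊞⊞⊚⊞⊞?????????
?⊞⊞∙⊞⊞?????????
?⊞⊞∙⊞⊞?????????
?⊞⊞∙⊞⊞?????????
?⊞⊞∙⊞⊞?????????
⊞∙∙⊡∙∙⊞⊞⊞⊞⊞⊞⊞⊞∙
⊞∙∙∙∙∙⊞⊞⊞⊞⊞⊞⊞⊞∙
⊞∙∙∙∙∙∙∙∙∙∙∙∙∙∙
⊞∙∙∙∙∙⊞⊞⊞⊞⊞⊞⊞⊞∙
⊞∙∙∙∙∙⊞⊞⊞⊞⊞⊞⊞⊞∙
⊞⊞⊞⊞⊞⊞⊞⊞???????
⊞⊞⊞⊞⊞⊞⊞⊞???????


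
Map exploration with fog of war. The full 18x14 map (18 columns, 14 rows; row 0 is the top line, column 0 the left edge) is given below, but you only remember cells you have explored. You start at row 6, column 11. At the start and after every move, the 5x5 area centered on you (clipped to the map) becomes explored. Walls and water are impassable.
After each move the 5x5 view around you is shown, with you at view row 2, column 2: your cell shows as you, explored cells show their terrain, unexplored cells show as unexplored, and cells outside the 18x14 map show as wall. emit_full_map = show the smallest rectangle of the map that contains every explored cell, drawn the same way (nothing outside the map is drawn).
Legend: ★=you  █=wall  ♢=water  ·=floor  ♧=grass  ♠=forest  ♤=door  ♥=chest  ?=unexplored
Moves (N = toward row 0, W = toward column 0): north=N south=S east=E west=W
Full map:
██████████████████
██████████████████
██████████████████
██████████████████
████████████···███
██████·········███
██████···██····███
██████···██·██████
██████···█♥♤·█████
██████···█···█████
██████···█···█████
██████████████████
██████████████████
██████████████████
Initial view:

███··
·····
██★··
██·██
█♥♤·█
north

█████
███··
··★··
██···
██·██

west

█████
████·
··★··
·██··
·██·█

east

█████
███··
··★··
██···
██·██

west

█████
████·
··★··
·██··
·██·█

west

█████
█████
··★··
··██·
··██·

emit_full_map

███████
█████··
··★····
··██···
··██·██
??█♥♤·█


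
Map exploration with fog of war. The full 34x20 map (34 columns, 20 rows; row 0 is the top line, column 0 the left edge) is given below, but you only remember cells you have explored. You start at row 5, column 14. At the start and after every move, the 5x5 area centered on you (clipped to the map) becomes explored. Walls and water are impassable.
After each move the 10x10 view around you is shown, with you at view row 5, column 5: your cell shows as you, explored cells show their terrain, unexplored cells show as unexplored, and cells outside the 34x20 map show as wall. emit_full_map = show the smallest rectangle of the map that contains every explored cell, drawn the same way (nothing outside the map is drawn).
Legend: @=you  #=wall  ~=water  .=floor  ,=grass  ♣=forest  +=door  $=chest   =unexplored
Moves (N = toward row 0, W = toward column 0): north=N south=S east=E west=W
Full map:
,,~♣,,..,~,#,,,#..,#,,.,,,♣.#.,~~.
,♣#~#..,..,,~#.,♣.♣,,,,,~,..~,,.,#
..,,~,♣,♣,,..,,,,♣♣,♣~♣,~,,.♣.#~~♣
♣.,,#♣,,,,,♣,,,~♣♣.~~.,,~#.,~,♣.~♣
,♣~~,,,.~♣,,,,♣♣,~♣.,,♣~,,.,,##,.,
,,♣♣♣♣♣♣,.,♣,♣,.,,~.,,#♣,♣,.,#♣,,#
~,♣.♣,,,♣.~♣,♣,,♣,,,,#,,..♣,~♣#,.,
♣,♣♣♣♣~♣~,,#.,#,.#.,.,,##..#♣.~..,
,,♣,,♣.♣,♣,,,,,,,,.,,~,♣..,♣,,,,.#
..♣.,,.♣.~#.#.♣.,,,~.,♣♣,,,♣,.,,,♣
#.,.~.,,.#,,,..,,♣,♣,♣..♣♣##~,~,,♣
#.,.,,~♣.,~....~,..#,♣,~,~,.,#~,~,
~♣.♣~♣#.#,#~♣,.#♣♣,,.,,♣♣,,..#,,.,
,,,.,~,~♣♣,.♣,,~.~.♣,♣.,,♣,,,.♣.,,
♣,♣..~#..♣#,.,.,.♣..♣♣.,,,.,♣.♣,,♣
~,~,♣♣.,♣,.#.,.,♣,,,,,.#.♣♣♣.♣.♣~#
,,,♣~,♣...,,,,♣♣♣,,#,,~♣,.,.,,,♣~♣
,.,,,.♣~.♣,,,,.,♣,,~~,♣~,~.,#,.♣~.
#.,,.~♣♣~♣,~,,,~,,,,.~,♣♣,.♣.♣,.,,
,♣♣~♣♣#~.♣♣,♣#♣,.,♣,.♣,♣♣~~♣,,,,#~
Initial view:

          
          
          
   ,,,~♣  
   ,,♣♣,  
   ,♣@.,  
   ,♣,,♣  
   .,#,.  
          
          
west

          
          
          
   ♣,,,~♣ 
   ,,,♣♣, 
   ♣,@,., 
   ♣,♣,,♣ 
   #.,#,. 
          
          

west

          
          
          
   ,♣,,,~♣
   ,,,,♣♣,
   ,♣@♣,.,
   ~♣,♣,,♣
   ,#.,#,.
          
          

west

          
          
          
   ,,♣,,,~
   ♣,,,,♣♣
   .,@,♣,.
   .~♣,♣,,
   ,,#.,#,
          
          

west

          
          
          
   ,,,♣,,,
   ~♣,,,,♣
   ,.@♣,♣,
   ♣.~♣,♣,
   ~,,#.,#
          
          

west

          
          
          
   ,,,,♣,,
   .~♣,,,,
   ♣,@,♣,♣
   ,♣.~♣,♣
   ♣~,,#.,
          
          

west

          
          
          
   ,,,,,♣,
   ,.~♣,,,
   ♣♣@.,♣,
   ,,♣.~♣,
   ~♣~,,#.
          
          

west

          
          
          
   ♣,,,,,♣
   ,,.~♣,,
   ♣♣@,.,♣
   ,,,♣.~♣
   ♣~♣~,,#
          
          

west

          
          
          
   #♣,,,,,
   ,,,.~♣,
   ♣♣@♣,.,
   ♣,,,♣.~
   ♣♣~♣~,,
          
          

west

          
          
          
   ,#♣,,,,
   ~,,,.~♣
   ♣♣@♣♣,.
   .♣,,,♣.
   ♣♣♣~♣~,
          
          

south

          
          
   ,#♣,,,,
   ~,,,.~♣
   ♣♣♣♣♣,.
   .♣@,,♣.
   ♣♣♣~♣~,
   ,,♣.♣  
          
          

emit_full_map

,#♣,,,,,♣,,,~♣
~,,,.~♣,,,,♣♣,
♣♣♣♣♣,.,♣,♣,.,
.♣@,,♣.~♣,♣,,♣
♣♣♣~♣~,,#.,#,.
,,♣.♣         

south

          
   ,#♣,,,,
   ~,,,.~♣
   ♣♣♣♣♣,.
   .♣,,,♣.
   ♣♣@~♣~,
   ,,♣.♣  
   .,,.♣  
          
          

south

   ,#♣,,,,
   ~,,,.~♣
   ♣♣♣♣♣,.
   .♣,,,♣.
   ♣♣♣~♣~,
   ,,@.♣  
   .,,.♣  
   .~.,,  
          
          

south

   ~,,,.~♣
   ♣♣♣♣♣,.
   .♣,,,♣.
   ♣♣♣~♣~,
   ,,♣.♣  
   .,@.♣  
   .~.,,  
   .,,~♣  
          
          

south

   ♣♣♣♣♣,.
   .♣,,,♣.
   ♣♣♣~♣~,
   ,,♣.♣  
   .,,.♣  
   .~@,,  
   .,,~♣  
   ♣~♣#.  
          
          

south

   .♣,,,♣.
   ♣♣♣~♣~,
   ,,♣.♣  
   .,,.♣  
   .~.,,  
   .,@~♣  
   ♣~♣#.  
   .,~,~  
          
          

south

   ♣♣♣~♣~,
   ,,♣.♣  
   .,,.♣  
   .~.,,  
   .,,~♣  
   ♣~@#.  
   .,~,~  
   ..~#.  
          
          

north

   .♣,,,♣.
   ♣♣♣~♣~,
   ,,♣.♣  
   .,,.♣  
   .~.,,  
   .,@~♣  
   ♣~♣#.  
   .,~,~  
   ..~#.  
          

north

   ♣♣♣♣♣,.
   .♣,,,♣.
   ♣♣♣~♣~,
   ,,♣.♣  
   .,,.♣  
   .~@,,  
   .,,~♣  
   ♣~♣#.  
   .,~,~  
   ..~#.  

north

   ~,,,.~♣
   ♣♣♣♣♣,.
   .♣,,,♣.
   ♣♣♣~♣~,
   ,,♣.♣  
   .,@.♣  
   .~.,,  
   .,,~♣  
   ♣~♣#.  
   .,~,~  

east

  ~,,,.~♣,
  ♣♣♣♣♣,.,
  .♣,,,♣.~
  ♣♣♣~♣~,,
  ,,♣.♣,  
  .,,@♣.  
  .~.,,.  
  .,,~♣.  
  ♣~♣#.   
  .,~,~   

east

 ~,,,.~♣,,
 ♣♣♣♣♣,.,♣
 .♣,,,♣.~♣
 ♣♣♣~♣~,,#
 ,,♣.♣,♣  
 .,,.@.~  
 .~.,,.#  
 .,,~♣.,  
 ♣~♣#.    
 .,~,~    

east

~,,,.~♣,,,
♣♣♣♣♣,.,♣,
.♣,,,♣.~♣,
♣♣♣~♣~,,#.
,,♣.♣,♣,  
.,,.♣@~#  
.~.,,.#,  
.,,~♣.,~  
♣~♣#.     
.,~,~     

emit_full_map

,#♣,,,,,♣,,,~♣
~,,,.~♣,,,,♣♣,
♣♣♣♣♣,.,♣,♣,.,
.♣,,,♣.~♣,♣,,♣
♣♣♣~♣~,,#.,#,.
,,♣.♣,♣,      
.,,.♣@~#      
.~.,,.#,      
.,,~♣.,~      
♣~♣#.         
.,~,~         
..~#.         

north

,#♣,,,,,♣,
~,,,.~♣,,,
♣♣♣♣♣,.,♣,
.♣,,,♣.~♣,
♣♣♣~♣~,,#.
,,♣.♣@♣,  
.,,.♣.~#  
.~.,,.#,  
.,,~♣.,~  
♣~♣#.     

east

#♣,,,,,♣,,
,,,.~♣,,,,
♣♣♣♣,.,♣,♣
♣,,,♣.~♣,♣
♣♣~♣~,,#.,
,♣.♣,@,,  
,,.♣.~#.  
~.,,.#,,  
,,~♣.,~   
~♣#.      

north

          
#♣,,,,,♣,,
,,,.~♣,,,,
♣♣♣♣,.,♣,♣
♣,,,♣.~♣,♣
♣♣~♣~@,#.,
,♣.♣,♣,,  
,,.♣.~#.  
~.,,.#,,  
,,~♣.,~   

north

          
          
#♣,,,,,♣,,
,,,.~♣,,,,
♣♣♣♣,.,♣,♣
♣,,,♣@~♣,♣
♣♣~♣~,,#.,
,♣.♣,♣,,  
,,.♣.~#.  
~.,,.#,,  

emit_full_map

,#♣,,,,,♣,,,~♣
~,,,.~♣,,,,♣♣,
♣♣♣♣♣,.,♣,♣,.,
.♣,,,♣@~♣,♣,,♣
♣♣♣~♣~,,#.,#,.
,,♣.♣,♣,,     
.,,.♣.~#.     
.~.,,.#,,     
.,,~♣.,~      
♣~♣#.         
.,~,~         
..~#.         

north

          
          
          
#♣,,,,,♣,,
,,,.~♣,,,,
♣♣♣♣,@,♣,♣
♣,,,♣.~♣,♣
♣♣~♣~,,#.,
,♣.♣,♣,,  
,,.♣.~#.  

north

##########
          
          
   ,♣,,.  
#♣,,,,,♣,,
,,,.~@,,,,
♣♣♣♣,.,♣,♣
♣,,,♣.~♣,♣
♣♣~♣~,,#.,
,♣.♣,♣,,  

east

##########
          
          
  ,♣,,..  
♣,,,,,♣,,,
,,.~♣@,,,♣
♣♣♣,.,♣,♣,
,,,♣.~♣,♣,
♣~♣~,,#.,#
♣.♣,♣,,   

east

##########
          
          
 ,♣,,..,  
,,,,,♣,,,~
,.~♣,@,,♣♣
♣♣,.,♣,♣,.
,,♣.~♣,♣,,
~♣~,,#.,#,
.♣,♣,,    

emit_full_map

    ,♣,,..,   
,#♣,,,,,♣,,,~♣
~,,,.~♣,@,,♣♣,
♣♣♣♣♣,.,♣,♣,.,
.♣,,,♣.~♣,♣,,♣
♣♣♣~♣~,,#.,#,.
,,♣.♣,♣,,     
.,,.♣.~#.     
.~.,,.#,,     
.,,~♣.,~      
♣~♣#.         
.,~,~         
..~#.         

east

##########
          
          
,♣,,..,,  
,,,,♣,,,~♣
.~♣,,@,♣♣,
♣,.,♣,♣,.,
,♣.~♣,♣,,♣
♣~,,#.,#,.
♣,♣,,     

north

##########
##########
          
   ,,~#.  
,♣,,..,,  
,,,,♣@,,~♣
.~♣,,,,♣♣,
♣,.,♣,♣,.,
,♣.~♣,♣,,♣
♣~,,#.,#,.

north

##########
##########
##########
   ,#,,,  
   ,,~#.  
,♣,,.@,,  
,,,,♣,,,~♣
.~♣,,,,♣♣,
♣,.,♣,♣,.,
,♣.~♣,♣,,♣

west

##########
##########
##########
   ~,#,,, 
   .,,~#. 
 ,♣,,@.,, 
,,,,,♣,,,~
,.~♣,,,,♣♣
♣♣,.,♣,♣,.
,,♣.~♣,♣,,

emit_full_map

      ~,#,,,  
      .,,~#.  
    ,♣,,@.,,  
,#♣,,,,,♣,,,~♣
~,,,.~♣,,,,♣♣,
♣♣♣♣♣,.,♣,♣,.,
.♣,,,♣.~♣,♣,,♣
♣♣♣~♣~,,#.,#,.
,,♣.♣,♣,,     
.,,.♣.~#.     
.~.,,.#,,     
.,,~♣.,~      
♣~♣#.         
.,~,~         
..~#.         


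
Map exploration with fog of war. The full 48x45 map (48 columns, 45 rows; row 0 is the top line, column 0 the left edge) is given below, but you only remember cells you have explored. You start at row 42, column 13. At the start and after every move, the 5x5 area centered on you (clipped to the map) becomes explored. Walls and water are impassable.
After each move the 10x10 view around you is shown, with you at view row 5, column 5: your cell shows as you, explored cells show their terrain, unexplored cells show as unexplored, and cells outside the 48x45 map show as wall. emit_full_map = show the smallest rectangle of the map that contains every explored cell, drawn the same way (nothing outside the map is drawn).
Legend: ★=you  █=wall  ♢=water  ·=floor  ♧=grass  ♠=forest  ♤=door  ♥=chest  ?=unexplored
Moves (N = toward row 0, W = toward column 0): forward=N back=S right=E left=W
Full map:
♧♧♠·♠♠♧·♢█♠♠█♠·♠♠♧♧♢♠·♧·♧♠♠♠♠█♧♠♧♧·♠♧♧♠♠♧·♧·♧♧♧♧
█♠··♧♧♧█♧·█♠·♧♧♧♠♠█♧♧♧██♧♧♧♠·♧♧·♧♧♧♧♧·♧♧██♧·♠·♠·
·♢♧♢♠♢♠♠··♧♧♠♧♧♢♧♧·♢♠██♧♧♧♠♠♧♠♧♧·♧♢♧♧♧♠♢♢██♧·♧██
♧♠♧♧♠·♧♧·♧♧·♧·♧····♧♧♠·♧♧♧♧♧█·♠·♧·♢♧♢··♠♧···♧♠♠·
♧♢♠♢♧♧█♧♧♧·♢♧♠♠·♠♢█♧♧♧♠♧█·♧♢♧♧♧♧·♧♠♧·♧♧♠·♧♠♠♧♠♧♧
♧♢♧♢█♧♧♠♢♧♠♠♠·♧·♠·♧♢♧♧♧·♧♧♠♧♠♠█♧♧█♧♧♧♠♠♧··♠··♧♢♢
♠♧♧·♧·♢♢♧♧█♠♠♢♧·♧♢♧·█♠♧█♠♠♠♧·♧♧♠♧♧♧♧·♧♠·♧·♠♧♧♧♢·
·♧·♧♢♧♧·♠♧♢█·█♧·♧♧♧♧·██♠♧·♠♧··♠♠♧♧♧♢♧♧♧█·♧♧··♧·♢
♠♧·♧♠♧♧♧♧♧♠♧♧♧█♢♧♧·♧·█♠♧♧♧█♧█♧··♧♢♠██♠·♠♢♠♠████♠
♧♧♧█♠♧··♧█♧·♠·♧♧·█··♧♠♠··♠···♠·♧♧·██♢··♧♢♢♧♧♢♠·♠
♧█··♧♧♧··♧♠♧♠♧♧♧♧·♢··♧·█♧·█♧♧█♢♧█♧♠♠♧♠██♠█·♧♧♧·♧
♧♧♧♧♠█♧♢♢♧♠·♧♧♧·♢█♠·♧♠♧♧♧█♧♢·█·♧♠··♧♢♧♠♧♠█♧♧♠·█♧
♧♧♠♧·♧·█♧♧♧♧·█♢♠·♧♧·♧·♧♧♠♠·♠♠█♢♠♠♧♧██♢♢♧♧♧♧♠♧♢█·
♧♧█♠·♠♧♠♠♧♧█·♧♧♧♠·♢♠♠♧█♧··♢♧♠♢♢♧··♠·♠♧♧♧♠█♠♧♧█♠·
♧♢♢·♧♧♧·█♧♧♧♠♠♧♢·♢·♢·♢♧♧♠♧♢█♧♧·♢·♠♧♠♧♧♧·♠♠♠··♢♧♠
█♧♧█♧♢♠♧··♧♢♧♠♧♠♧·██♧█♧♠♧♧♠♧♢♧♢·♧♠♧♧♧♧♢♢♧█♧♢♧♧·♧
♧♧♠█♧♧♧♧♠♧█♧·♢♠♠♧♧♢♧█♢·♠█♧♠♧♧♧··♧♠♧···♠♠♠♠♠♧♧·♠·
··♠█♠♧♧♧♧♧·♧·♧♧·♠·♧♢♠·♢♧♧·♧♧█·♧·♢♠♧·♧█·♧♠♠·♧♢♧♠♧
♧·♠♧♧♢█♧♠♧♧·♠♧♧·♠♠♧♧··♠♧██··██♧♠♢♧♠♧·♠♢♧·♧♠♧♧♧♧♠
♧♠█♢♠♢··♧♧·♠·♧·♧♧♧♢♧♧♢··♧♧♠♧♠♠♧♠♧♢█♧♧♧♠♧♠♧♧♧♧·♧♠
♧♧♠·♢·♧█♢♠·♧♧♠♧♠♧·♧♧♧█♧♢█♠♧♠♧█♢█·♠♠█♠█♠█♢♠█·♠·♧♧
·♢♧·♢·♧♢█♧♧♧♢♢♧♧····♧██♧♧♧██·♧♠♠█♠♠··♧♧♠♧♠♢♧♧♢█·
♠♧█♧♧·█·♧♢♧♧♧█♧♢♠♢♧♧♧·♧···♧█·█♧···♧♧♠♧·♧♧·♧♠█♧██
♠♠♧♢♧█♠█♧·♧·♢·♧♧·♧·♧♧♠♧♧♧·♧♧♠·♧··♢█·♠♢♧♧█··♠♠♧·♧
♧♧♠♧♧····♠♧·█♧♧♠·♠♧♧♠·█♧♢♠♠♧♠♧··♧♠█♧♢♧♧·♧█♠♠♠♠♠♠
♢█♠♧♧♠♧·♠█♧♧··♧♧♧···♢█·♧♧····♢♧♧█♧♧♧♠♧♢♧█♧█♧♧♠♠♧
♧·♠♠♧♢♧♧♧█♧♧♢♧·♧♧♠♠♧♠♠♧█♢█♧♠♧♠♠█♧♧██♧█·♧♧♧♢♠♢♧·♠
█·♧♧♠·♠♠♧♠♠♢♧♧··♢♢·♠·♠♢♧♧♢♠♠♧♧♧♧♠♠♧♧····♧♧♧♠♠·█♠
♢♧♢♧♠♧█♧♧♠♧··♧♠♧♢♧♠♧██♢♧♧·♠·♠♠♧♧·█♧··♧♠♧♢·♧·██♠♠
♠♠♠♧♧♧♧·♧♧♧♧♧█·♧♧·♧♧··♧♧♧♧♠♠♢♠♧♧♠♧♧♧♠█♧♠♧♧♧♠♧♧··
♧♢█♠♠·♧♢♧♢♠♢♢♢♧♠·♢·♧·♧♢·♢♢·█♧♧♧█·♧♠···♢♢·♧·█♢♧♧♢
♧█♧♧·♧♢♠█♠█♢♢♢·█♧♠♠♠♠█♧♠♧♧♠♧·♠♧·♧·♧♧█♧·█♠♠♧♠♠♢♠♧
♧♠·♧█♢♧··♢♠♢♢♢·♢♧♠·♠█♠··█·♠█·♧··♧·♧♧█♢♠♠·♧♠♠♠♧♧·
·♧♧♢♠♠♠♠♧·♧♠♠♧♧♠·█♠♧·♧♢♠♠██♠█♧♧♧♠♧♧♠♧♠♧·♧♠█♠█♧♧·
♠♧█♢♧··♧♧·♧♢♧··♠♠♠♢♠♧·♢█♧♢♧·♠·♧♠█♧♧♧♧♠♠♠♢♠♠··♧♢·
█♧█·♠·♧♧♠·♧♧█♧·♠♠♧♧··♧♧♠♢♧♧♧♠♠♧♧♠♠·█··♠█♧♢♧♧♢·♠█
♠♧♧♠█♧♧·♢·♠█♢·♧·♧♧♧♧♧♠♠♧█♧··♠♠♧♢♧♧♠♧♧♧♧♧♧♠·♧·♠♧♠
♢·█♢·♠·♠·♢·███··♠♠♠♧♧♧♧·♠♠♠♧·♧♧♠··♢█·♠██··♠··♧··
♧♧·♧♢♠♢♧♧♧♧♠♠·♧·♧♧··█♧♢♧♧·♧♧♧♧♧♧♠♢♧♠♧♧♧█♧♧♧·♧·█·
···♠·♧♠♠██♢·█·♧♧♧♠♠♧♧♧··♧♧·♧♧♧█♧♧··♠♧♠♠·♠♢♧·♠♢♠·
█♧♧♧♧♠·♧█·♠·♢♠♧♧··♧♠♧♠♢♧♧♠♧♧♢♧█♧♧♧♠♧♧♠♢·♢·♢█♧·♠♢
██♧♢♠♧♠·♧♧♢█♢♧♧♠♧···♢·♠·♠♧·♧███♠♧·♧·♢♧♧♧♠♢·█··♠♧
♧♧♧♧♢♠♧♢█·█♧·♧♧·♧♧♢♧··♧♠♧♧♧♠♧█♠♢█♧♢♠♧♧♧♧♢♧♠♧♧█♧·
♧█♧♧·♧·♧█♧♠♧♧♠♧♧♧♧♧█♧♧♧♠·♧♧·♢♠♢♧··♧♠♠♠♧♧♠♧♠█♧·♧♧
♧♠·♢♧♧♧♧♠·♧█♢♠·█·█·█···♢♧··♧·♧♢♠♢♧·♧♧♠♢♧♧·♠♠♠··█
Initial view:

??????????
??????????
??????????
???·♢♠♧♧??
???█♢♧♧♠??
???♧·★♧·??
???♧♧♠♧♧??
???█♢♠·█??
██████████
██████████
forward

??????????
??????????
??????????
???·█·♧♧??
???·♢♠♧♧??
???█♢★♧♠??
???♧·♧♧·??
???♧♧♠♧♧??
???█♢♠·█??
██████████

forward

??????????
??????????
??????????
???♠♠·♧·??
???·█·♧♧??
???·♢★♧♧??
???█♢♧♧♠??
???♧·♧♧·??
???♧♧♠♧♧??
???█♢♠·█??

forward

??????????
??????????
??????????
???███··??
???♠♠·♧·??
???·█★♧♧??
???·♢♠♧♧??
???█♢♧♧♠??
???♧·♧♧·??
???♧♧♠♧♧??

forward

??????????
??????????
??????????
???█♢·♧·??
???███··??
???♠♠★♧·??
???·█·♧♧??
???·♢♠♧♧??
???█♢♧♧♠??
???♧·♧♧·??

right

??????????
??????????
??????????
??█♢·♧·♧??
??███··♠??
??♠♠·★·♧??
??·█·♧♧♧??
??·♢♠♧♧·??
??█♢♧♧♠???
??♧·♧♧·???

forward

??????????
??????????
??????????
???█♧·♠♠??
??█♢·♧·♧??
??███★·♠??
??♠♠·♧·♧??
??·█·♧♧♧??
??·♢♠♧♧·??
??█♢♧♧♠???

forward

??????????
??????????
??????????
???♧··♠♠??
???█♧·♠♠??
??█♢·★·♧??
??███··♠??
??♠♠·♧·♧??
??·█·♧♧♧??
??·♢♠♧♧·??

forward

??????????
??????????
??????????
???♠♧♧♠·??
???♧··♠♠??
???█♧★♠♠??
??█♢·♧·♧??
??███··♠??
??♠♠·♧·♧??
??·█·♧♧♧??

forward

??????????
??????????
??????????
???♢♢·♢♧??
???♠♧♧♠·??
???♧·★♠♠??
???█♧·♠♠??
??█♢·♧·♧??
??███··♠??
??♠♠·♧·♧??

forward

??????????
??????????
??????????
???♢♢·█♧??
???♢♢·♢♧??
???♠♧★♠·??
???♧··♠♠??
???█♧·♠♠??
??█♢·♧·♧??
??███··♠??

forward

??????????
??????????
??????????
???♢♢♧♠·??
???♢♢·█♧??
???♢♢★♢♧??
???♠♧♧♠·??
???♧··♠♠??
???█♧·♠♠??
??█♢·♧·♧??

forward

??????????
??????????
??????????
???♧█·♧♧??
???♢♢♧♠·??
???♢♢★█♧??
???♢♢·♢♧??
???♠♧♧♠·??
???♧··♠♠??
???█♧·♠♠??

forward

??????????
??????????
??????????
???·♧♠♧♢??
???♧█·♧♧??
???♢♢★♠·??
???♢♢·█♧??
???♢♢·♢♧??
???♠♧♧♠·??
???♧··♠♠??

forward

??????????
??????????
??????????
???♧♧··♢??
???·♧♠♧♢??
???♧█★♧♧??
???♢♢♧♠·??
???♢♢·█♧??
???♢♢·♢♧??
???♠♧♧♠·??

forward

??????????
??????????
??????????
???♢♧·♧♧??
???♧♧··♢??
???·♧★♧♢??
???♧█·♧♧??
???♢♢♧♠·??
???♢♢·█♧??
???♢♢·♢♧??

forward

??????????
??????????
??????????
???··♧♧♧??
???♢♧·♧♧??
???♧♧★·♢??
???·♧♠♧♢??
???♧█·♧♧??
???♢♢♧♠·??
???♢♢·█♧??

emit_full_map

?··♧♧♧
?♢♧·♧♧
?♧♧★·♢
?·♧♠♧♢
?♧█·♧♧
?♢♢♧♠·
?♢♢·█♧
?♢♢·♢♧
?♠♧♧♠·
?♧··♠♠
?█♧·♠♠
█♢·♧·♧
███··♠
♠♠·♧·♧
·█·♧♧♧
·♢♠♧♧·
█♢♧♧♠?
♧·♧♧·?
♧♧♠♧♧?
█♢♠·█?

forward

??????????
??????????
??????????
???█♧♧♠·??
???··♧♧♧??
???♢♧★♧♧??
???♧♧··♢??
???·♧♠♧♢??
???♧█·♧♧??
???♢♢♧♠·??

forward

??????????
??????????
??????????
???♢·♧♧·??
???█♧♧♠·??
???··★♧♧??
???♢♧·♧♧??
???♧♧··♢??
???·♧♠♧♢??
???♧█·♧♧??

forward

??????????
??????????
??????????
???♧█♧♢♠??
???♢·♧♧·??
???█♧★♠·??
???··♧♧♧??
???♢♧·♧♧??
???♧♧··♢??
???·♧♠♧♢??

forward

??????????
??????????
??????????
???♢♢♧♧·??
???♧█♧♢♠??
???♢·★♧·??
???█♧♧♠·??
???··♧♧♧??
???♢♧·♧♧??
???♧♧··♢??

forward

??????????
??????????
??????????
???♧♠♧♠♧??
???♢♢♧♧·??
???♧█★♢♠??
???♢·♧♧·??
???█♧♧♠·??
???··♧♧♧??
???♢♧·♧♧??

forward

??????????
??????????
??????????
???·♧·♧♧??
???♧♠♧♠♧??
???♢♢★♧·??
???♧█♧♢♠??
???♢·♧♧·??
???█♧♧♠·??
???··♧♧♧??

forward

??????????
??????????
??????????
???♠♧♧·♠??
???·♧·♧♧??
???♧♠★♠♧??
???♢♢♧♧·??
???♧█♧♢♠??
???♢·♧♧·??
???█♧♧♠·??

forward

??????????
??????????
??????????
???·♧♧·♠??
???♠♧♧·♠??
???·♧★♧♧??
???♧♠♧♠♧??
???♢♢♧♧·??
???♧█♧♢♠??
???♢·♧♧·??

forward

??????????
??????????
??????????
???·♢♠♠♧??
???·♧♧·♠??
???♠♧★·♠??
???·♧·♧♧??
???♧♠♧♠♧??
???♢♢♧♧·??
???♧█♧♢♠??

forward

??????????
??????????
??????????
???♧♠♧♠♧??
???·♢♠♠♧??
???·♧★·♠??
???♠♧♧·♠??
???·♧·♧♧??
???♧♠♧♠♧??
???♢♢♧♧·??

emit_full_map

?♧♠♧♠♧
?·♢♠♠♧
?·♧★·♠
?♠♧♧·♠
?·♧·♧♧
?♧♠♧♠♧
?♢♢♧♧·
?♧█♧♢♠
?♢·♧♧·
?█♧♧♠·
?··♧♧♧
?♢♧·♧♧
?♧♧··♢
?·♧♠♧♢
?♧█·♧♧
?♢♢♧♠·
?♢♢·█♧
?♢♢·♢♧
?♠♧♧♠·
?♧··♠♠
?█♧·♠♠
█♢·♧·♧
███··♠
♠♠·♧·♧
·█·♧♧♧
·♢♠♧♧·
█♢♧♧♠?
♧·♧♧·?
♧♧♠♧♧?
█♢♠·█?


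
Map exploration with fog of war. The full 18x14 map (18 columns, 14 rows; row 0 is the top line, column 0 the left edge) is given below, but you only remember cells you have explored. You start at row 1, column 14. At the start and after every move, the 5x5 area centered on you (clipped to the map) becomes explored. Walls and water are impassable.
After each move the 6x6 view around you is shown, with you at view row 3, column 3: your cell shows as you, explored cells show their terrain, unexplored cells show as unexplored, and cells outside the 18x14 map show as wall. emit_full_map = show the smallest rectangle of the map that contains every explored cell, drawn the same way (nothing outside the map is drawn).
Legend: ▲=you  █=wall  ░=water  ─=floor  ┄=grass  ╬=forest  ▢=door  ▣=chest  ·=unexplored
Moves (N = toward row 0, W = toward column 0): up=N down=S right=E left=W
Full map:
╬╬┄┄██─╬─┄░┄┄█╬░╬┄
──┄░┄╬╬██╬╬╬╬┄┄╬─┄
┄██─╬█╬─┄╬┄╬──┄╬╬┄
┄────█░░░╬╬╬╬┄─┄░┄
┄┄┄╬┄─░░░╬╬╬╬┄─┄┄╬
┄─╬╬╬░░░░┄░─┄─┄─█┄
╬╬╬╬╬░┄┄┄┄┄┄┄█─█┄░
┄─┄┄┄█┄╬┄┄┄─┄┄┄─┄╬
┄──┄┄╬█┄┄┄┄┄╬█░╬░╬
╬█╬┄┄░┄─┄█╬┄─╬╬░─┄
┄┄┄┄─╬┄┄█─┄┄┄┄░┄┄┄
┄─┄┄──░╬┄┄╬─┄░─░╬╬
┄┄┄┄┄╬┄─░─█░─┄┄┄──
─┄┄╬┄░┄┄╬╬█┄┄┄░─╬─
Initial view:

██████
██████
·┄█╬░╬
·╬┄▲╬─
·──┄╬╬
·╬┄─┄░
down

██████
·┄█╬░╬
·╬┄┄╬─
·──▲╬╬
·╬┄─┄░
·╬┄─┄┄

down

·┄█╬░╬
·╬┄┄╬─
·──┄╬╬
·╬┄▲┄░
·╬┄─┄┄
·┄─┄─█

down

·╬┄┄╬─
·──┄╬╬
·╬┄─┄░
·╬┄▲┄┄
·┄─┄─█
·┄█─█┄

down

·──┄╬╬
·╬┄─┄░
·╬┄─┄┄
·┄─▲─█
·┄█─█┄
·┄┄┄─┄

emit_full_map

┄█╬░╬
╬┄┄╬─
──┄╬╬
╬┄─┄░
╬┄─┄┄
┄─▲─█
┄█─█┄
┄┄┄─┄

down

·╬┄─┄░
·╬┄─┄┄
·┄─┄─█
·┄█▲█┄
·┄┄┄─┄
·╬█░╬░

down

·╬┄─┄┄
·┄─┄─█
·┄█─█┄
·┄┄▲─┄
·╬█░╬░
·─╬╬░─

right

╬┄─┄┄·
┄─┄─█┄
┄█─█┄░
┄┄┄▲┄╬
╬█░╬░╬
─╬╬░─┄

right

┄─┄┄·█
─┄─█┄█
█─█┄░█
┄┄─▲╬█
█░╬░╬█
╬╬░─┄█

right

─┄┄·██
┄─█┄██
─█┄░██
┄─┄▲██
░╬░╬██
╬░─┄██

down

┄─█┄██
─█┄░██
┄─┄╬██
░╬░▲██
╬░─┄██
·┄┄┄██

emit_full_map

┄█╬░╬·
╬┄┄╬─·
──┄╬╬·
╬┄─┄░·
╬┄─┄┄·
┄─┄─█┄
┄█─█┄░
┄┄┄─┄╬
╬█░╬░▲
─╬╬░─┄
···┄┄┄

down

─█┄░██
┄─┄╬██
░╬░╬██
╬░─▲██
·┄┄┄██
·░╬╬██

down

┄─┄╬██
░╬░╬██
╬░─┄██
·┄┄▲██
·░╬╬██
·┄──██

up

─█┄░██
┄─┄╬██
░╬░╬██
╬░─▲██
·┄┄┄██
·░╬╬██

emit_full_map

┄█╬░╬·
╬┄┄╬─·
──┄╬╬·
╬┄─┄░·
╬┄─┄┄·
┄─┄─█┄
┄█─█┄░
┄┄┄─┄╬
╬█░╬░╬
─╬╬░─▲
···┄┄┄
···░╬╬
···┄──


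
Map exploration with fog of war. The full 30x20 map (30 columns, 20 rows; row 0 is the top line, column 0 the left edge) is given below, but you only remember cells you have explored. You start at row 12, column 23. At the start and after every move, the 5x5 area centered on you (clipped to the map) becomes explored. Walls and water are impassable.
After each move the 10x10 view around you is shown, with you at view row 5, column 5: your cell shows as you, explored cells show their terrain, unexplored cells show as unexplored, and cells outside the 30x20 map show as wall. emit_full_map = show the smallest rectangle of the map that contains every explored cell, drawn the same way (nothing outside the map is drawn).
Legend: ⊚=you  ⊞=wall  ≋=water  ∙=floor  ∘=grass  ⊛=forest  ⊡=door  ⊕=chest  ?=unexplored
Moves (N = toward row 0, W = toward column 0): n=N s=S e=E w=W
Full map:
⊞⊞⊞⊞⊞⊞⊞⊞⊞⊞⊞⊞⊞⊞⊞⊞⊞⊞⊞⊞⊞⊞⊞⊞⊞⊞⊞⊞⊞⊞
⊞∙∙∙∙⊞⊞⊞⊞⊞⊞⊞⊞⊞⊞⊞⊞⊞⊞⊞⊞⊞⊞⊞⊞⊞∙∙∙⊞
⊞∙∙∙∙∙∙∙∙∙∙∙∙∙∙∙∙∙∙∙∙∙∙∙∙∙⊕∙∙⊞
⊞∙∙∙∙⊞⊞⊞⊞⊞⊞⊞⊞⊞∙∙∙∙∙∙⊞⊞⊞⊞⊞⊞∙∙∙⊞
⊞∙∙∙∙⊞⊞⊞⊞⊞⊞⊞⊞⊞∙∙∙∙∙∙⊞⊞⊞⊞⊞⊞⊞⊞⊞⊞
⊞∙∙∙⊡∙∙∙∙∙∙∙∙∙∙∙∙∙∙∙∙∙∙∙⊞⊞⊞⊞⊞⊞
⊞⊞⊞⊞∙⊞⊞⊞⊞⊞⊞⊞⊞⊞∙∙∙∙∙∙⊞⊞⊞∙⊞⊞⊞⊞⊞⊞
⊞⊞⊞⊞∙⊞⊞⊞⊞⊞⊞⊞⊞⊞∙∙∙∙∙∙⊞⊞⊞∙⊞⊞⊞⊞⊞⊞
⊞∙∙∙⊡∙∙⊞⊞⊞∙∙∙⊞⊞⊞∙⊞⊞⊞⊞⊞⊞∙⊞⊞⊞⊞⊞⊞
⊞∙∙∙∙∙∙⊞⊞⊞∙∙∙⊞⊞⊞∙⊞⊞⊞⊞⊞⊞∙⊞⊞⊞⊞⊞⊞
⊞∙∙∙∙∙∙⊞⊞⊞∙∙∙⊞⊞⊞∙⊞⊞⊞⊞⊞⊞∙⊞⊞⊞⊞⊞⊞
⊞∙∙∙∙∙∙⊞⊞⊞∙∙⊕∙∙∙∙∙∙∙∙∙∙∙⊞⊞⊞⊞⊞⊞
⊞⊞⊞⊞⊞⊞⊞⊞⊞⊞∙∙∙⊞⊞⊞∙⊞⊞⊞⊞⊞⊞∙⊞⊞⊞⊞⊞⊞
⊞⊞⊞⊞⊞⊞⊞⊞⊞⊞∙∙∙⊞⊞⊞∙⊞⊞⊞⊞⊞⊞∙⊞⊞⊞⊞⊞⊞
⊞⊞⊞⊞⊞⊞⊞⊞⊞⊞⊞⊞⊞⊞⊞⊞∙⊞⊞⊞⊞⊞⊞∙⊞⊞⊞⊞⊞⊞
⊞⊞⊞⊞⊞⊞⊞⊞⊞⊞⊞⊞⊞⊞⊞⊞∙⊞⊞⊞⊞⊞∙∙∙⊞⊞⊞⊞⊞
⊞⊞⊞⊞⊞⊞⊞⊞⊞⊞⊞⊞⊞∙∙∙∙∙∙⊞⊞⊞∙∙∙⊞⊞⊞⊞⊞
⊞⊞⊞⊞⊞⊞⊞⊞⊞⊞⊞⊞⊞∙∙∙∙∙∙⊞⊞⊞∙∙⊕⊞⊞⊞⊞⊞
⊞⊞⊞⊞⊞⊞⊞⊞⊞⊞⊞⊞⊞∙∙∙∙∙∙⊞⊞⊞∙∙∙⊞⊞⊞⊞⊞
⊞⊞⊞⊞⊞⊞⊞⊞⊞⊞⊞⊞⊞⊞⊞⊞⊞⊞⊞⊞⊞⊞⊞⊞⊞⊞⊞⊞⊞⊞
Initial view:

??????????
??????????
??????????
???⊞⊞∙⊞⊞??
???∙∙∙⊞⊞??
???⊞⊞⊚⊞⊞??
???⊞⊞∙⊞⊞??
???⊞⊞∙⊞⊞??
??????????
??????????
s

??????????
??????????
???⊞⊞∙⊞⊞??
???∙∙∙⊞⊞??
???⊞⊞∙⊞⊞??
???⊞⊞⊚⊞⊞??
???⊞⊞∙⊞⊞??
???⊞∙∙∙⊞??
??????????
??????????

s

??????????
???⊞⊞∙⊞⊞??
???∙∙∙⊞⊞??
???⊞⊞∙⊞⊞??
???⊞⊞∙⊞⊞??
???⊞⊞⊚⊞⊞??
???⊞∙∙∙⊞??
???⊞∙∙∙⊞??
??????????
??????????

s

???⊞⊞∙⊞⊞??
???∙∙∙⊞⊞??
???⊞⊞∙⊞⊞??
???⊞⊞∙⊞⊞??
???⊞⊞∙⊞⊞??
???⊞∙⊚∙⊞??
???⊞∙∙∙⊞??
???⊞∙∙⊕⊞??
??????????
??????????

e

??⊞⊞∙⊞⊞???
??∙∙∙⊞⊞???
??⊞⊞∙⊞⊞???
??⊞⊞∙⊞⊞⊞??
??⊞⊞∙⊞⊞⊞??
??⊞∙∙⊚⊞⊞??
??⊞∙∙∙⊞⊞??
??⊞∙∙⊕⊞⊞??
??????????
??????????

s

??∙∙∙⊞⊞???
??⊞⊞∙⊞⊞???
??⊞⊞∙⊞⊞⊞??
??⊞⊞∙⊞⊞⊞??
??⊞∙∙∙⊞⊞??
??⊞∙∙⊚⊞⊞??
??⊞∙∙⊕⊞⊞??
???∙∙∙⊞⊞??
??????????
⊞⊞⊞⊞⊞⊞⊞⊞⊞⊞

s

??⊞⊞∙⊞⊞???
??⊞⊞∙⊞⊞⊞??
??⊞⊞∙⊞⊞⊞??
??⊞∙∙∙⊞⊞??
??⊞∙∙∙⊞⊞??
??⊞∙∙⊚⊞⊞??
???∙∙∙⊞⊞??
???⊞⊞⊞⊞⊞??
⊞⊞⊞⊞⊞⊞⊞⊞⊞⊞
⊞⊞⊞⊞⊞⊞⊞⊞⊞⊞

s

??⊞⊞∙⊞⊞⊞??
??⊞⊞∙⊞⊞⊞??
??⊞∙∙∙⊞⊞??
??⊞∙∙∙⊞⊞??
??⊞∙∙⊕⊞⊞??
???∙∙⊚⊞⊞??
???⊞⊞⊞⊞⊞??
⊞⊞⊞⊞⊞⊞⊞⊞⊞⊞
⊞⊞⊞⊞⊞⊞⊞⊞⊞⊞
⊞⊞⊞⊞⊞⊞⊞⊞⊞⊞

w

???⊞⊞∙⊞⊞⊞?
???⊞⊞∙⊞⊞⊞?
???⊞∙∙∙⊞⊞?
???⊞∙∙∙⊞⊞?
???⊞∙∙⊕⊞⊞?
???⊞∙⊚∙⊞⊞?
???⊞⊞⊞⊞⊞⊞?
⊞⊞⊞⊞⊞⊞⊞⊞⊞⊞
⊞⊞⊞⊞⊞⊞⊞⊞⊞⊞
⊞⊞⊞⊞⊞⊞⊞⊞⊞⊞

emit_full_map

⊞⊞∙⊞⊞?
∙∙∙⊞⊞?
⊞⊞∙⊞⊞?
⊞⊞∙⊞⊞⊞
⊞⊞∙⊞⊞⊞
⊞∙∙∙⊞⊞
⊞∙∙∙⊞⊞
⊞∙∙⊕⊞⊞
⊞∙⊚∙⊞⊞
⊞⊞⊞⊞⊞⊞

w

????⊞⊞∙⊞⊞⊞
????⊞⊞∙⊞⊞⊞
????⊞∙∙∙⊞⊞
???⊞⊞∙∙∙⊞⊞
???⊞⊞∙∙⊕⊞⊞
???⊞⊞⊚∙∙⊞⊞
???⊞⊞⊞⊞⊞⊞⊞
⊞⊞⊞⊞⊞⊞⊞⊞⊞⊞
⊞⊞⊞⊞⊞⊞⊞⊞⊞⊞
⊞⊞⊞⊞⊞⊞⊞⊞⊞⊞

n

????⊞⊞∙⊞⊞?
????⊞⊞∙⊞⊞⊞
????⊞⊞∙⊞⊞⊞
???⊞⊞∙∙∙⊞⊞
???⊞⊞∙∙∙⊞⊞
???⊞⊞⊚∙⊕⊞⊞
???⊞⊞∙∙∙⊞⊞
???⊞⊞⊞⊞⊞⊞⊞
⊞⊞⊞⊞⊞⊞⊞⊞⊞⊞
⊞⊞⊞⊞⊞⊞⊞⊞⊞⊞

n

????∙∙∙⊞⊞?
????⊞⊞∙⊞⊞?
????⊞⊞∙⊞⊞⊞
???⊞⊞⊞∙⊞⊞⊞
???⊞⊞∙∙∙⊞⊞
???⊞⊞⊚∙∙⊞⊞
???⊞⊞∙∙⊕⊞⊞
???⊞⊞∙∙∙⊞⊞
???⊞⊞⊞⊞⊞⊞⊞
⊞⊞⊞⊞⊞⊞⊞⊞⊞⊞

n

????⊞⊞∙⊞⊞?
????∙∙∙⊞⊞?
????⊞⊞∙⊞⊞?
???⊞⊞⊞∙⊞⊞⊞
???⊞⊞⊞∙⊞⊞⊞
???⊞⊞⊚∙∙⊞⊞
???⊞⊞∙∙∙⊞⊞
???⊞⊞∙∙⊕⊞⊞
???⊞⊞∙∙∙⊞⊞
???⊞⊞⊞⊞⊞⊞⊞

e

???⊞⊞∙⊞⊞??
???∙∙∙⊞⊞??
???⊞⊞∙⊞⊞??
??⊞⊞⊞∙⊞⊞⊞?
??⊞⊞⊞∙⊞⊞⊞?
??⊞⊞∙⊚∙⊞⊞?
??⊞⊞∙∙∙⊞⊞?
??⊞⊞∙∙⊕⊞⊞?
??⊞⊞∙∙∙⊞⊞?
??⊞⊞⊞⊞⊞⊞⊞?

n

??????????
???⊞⊞∙⊞⊞??
???∙∙∙⊞⊞??
???⊞⊞∙⊞⊞??
??⊞⊞⊞∙⊞⊞⊞?
??⊞⊞⊞⊚⊞⊞⊞?
??⊞⊞∙∙∙⊞⊞?
??⊞⊞∙∙∙⊞⊞?
??⊞⊞∙∙⊕⊞⊞?
??⊞⊞∙∙∙⊞⊞?

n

??????????
??????????
???⊞⊞∙⊞⊞??
???∙∙∙⊞⊞??
???⊞⊞∙⊞⊞??
??⊞⊞⊞⊚⊞⊞⊞?
??⊞⊞⊞∙⊞⊞⊞?
??⊞⊞∙∙∙⊞⊞?
??⊞⊞∙∙∙⊞⊞?
??⊞⊞∙∙⊕⊞⊞?

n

??????????
??????????
??????????
???⊞⊞∙⊞⊞??
???∙∙∙⊞⊞??
???⊞⊞⊚⊞⊞??
??⊞⊞⊞∙⊞⊞⊞?
??⊞⊞⊞∙⊞⊞⊞?
??⊞⊞∙∙∙⊞⊞?
??⊞⊞∙∙∙⊞⊞?

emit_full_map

?⊞⊞∙⊞⊞?
?∙∙∙⊞⊞?
?⊞⊞⊚⊞⊞?
⊞⊞⊞∙⊞⊞⊞
⊞⊞⊞∙⊞⊞⊞
⊞⊞∙∙∙⊞⊞
⊞⊞∙∙∙⊞⊞
⊞⊞∙∙⊕⊞⊞
⊞⊞∙∙∙⊞⊞
⊞⊞⊞⊞⊞⊞⊞

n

??????????
??????????
??????????
???⊞⊞∙⊞⊞??
???⊞⊞∙⊞⊞??
???∙∙⊚⊞⊞??
???⊞⊞∙⊞⊞??
??⊞⊞⊞∙⊞⊞⊞?
??⊞⊞⊞∙⊞⊞⊞?
??⊞⊞∙∙∙⊞⊞?

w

??????????
??????????
??????????
???⊞⊞⊞∙⊞⊞?
???⊞⊞⊞∙⊞⊞?
???∙∙⊚∙⊞⊞?
???⊞⊞⊞∙⊞⊞?
???⊞⊞⊞∙⊞⊞⊞
???⊞⊞⊞∙⊞⊞⊞
???⊞⊞∙∙∙⊞⊞

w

??????????
??????????
??????????
???⊞⊞⊞⊞∙⊞⊞
???⊞⊞⊞⊞∙⊞⊞
???∙∙⊚∙∙⊞⊞
???⊞⊞⊞⊞∙⊞⊞
???⊞⊞⊞⊞∙⊞⊞
????⊞⊞⊞∙⊞⊞
????⊞⊞∙∙∙⊞

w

??????????
??????????
??????????
???⊞⊞⊞⊞⊞∙⊞
???⊞⊞⊞⊞⊞∙⊞
???∙∙⊚∙∙∙⊞
???⊞⊞⊞⊞⊞∙⊞
???⊞⊞⊞⊞⊞∙⊞
?????⊞⊞⊞∙⊞
?????⊞⊞∙∙∙

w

??????????
??????????
??????????
???⊞⊞⊞⊞⊞⊞∙
???⊞⊞⊞⊞⊞⊞∙
???∙∙⊚∙∙∙∙
???⊞⊞⊞⊞⊞⊞∙
???⊞⊞⊞⊞⊞⊞∙
??????⊞⊞⊞∙
??????⊞⊞∙∙

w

??????????
??????????
??????????
???∙⊞⊞⊞⊞⊞⊞
???∙⊞⊞⊞⊞⊞⊞
???∙∙⊚∙∙∙∙
???∙⊞⊞⊞⊞⊞⊞
???∙⊞⊞⊞⊞⊞⊞
???????⊞⊞⊞
???????⊞⊞∙

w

??????????
??????????
??????????
???⊞∙⊞⊞⊞⊞⊞
???⊞∙⊞⊞⊞⊞⊞
???∙∙⊚∙∙∙∙
???⊞∙⊞⊞⊞⊞⊞
???⊞∙⊞⊞⊞⊞⊞
????????⊞⊞
????????⊞⊞

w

??????????
??????????
??????????
???⊞⊞∙⊞⊞⊞⊞
???⊞⊞∙⊞⊞⊞⊞
???∙∙⊚∙∙∙∙
???⊞⊞∙⊞⊞⊞⊞
???⊞⊞∙⊞⊞⊞⊞
?????????⊞
?????????⊞

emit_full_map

⊞⊞∙⊞⊞⊞⊞⊞⊞∙⊞⊞?
⊞⊞∙⊞⊞⊞⊞⊞⊞∙⊞⊞?
∙∙⊚∙∙∙∙∙∙∙⊞⊞?
⊞⊞∙⊞⊞⊞⊞⊞⊞∙⊞⊞?
⊞⊞∙⊞⊞⊞⊞⊞⊞∙⊞⊞⊞
??????⊞⊞⊞∙⊞⊞⊞
??????⊞⊞∙∙∙⊞⊞
??????⊞⊞∙∙∙⊞⊞
??????⊞⊞∙∙⊕⊞⊞
??????⊞⊞∙∙∙⊞⊞
??????⊞⊞⊞⊞⊞⊞⊞

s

??????????
??????????
???⊞⊞∙⊞⊞⊞⊞
???⊞⊞∙⊞⊞⊞⊞
???∙∙∙∙∙∙∙
???⊞⊞⊚⊞⊞⊞⊞
???⊞⊞∙⊞⊞⊞⊞
???⊞⊞∙⊞⊞?⊞
?????????⊞
?????????⊞

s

??????????
???⊞⊞∙⊞⊞⊞⊞
???⊞⊞∙⊞⊞⊞⊞
???∙∙∙∙∙∙∙
???⊞⊞∙⊞⊞⊞⊞
???⊞⊞⊚⊞⊞⊞⊞
???⊞⊞∙⊞⊞?⊞
???⊞⊞∙⊞⊞?⊞
?????????⊞
?????????⊞

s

???⊞⊞∙⊞⊞⊞⊞
???⊞⊞∙⊞⊞⊞⊞
???∙∙∙∙∙∙∙
???⊞⊞∙⊞⊞⊞⊞
???⊞⊞∙⊞⊞⊞⊞
???⊞⊞⊚⊞⊞?⊞
???⊞⊞∙⊞⊞?⊞
???∙∙∙∙∙?⊞
?????????⊞
?????????⊞

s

???⊞⊞∙⊞⊞⊞⊞
???∙∙∙∙∙∙∙
???⊞⊞∙⊞⊞⊞⊞
???⊞⊞∙⊞⊞⊞⊞
???⊞⊞∙⊞⊞?⊞
???⊞⊞⊚⊞⊞?⊞
???∙∙∙∙∙?⊞
???∙∙∙∙∙?⊞
?????????⊞
?????????⊞

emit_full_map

⊞⊞∙⊞⊞⊞⊞⊞⊞∙⊞⊞?
⊞⊞∙⊞⊞⊞⊞⊞⊞∙⊞⊞?
∙∙∙∙∙∙∙∙∙∙⊞⊞?
⊞⊞∙⊞⊞⊞⊞⊞⊞∙⊞⊞?
⊞⊞∙⊞⊞⊞⊞⊞⊞∙⊞⊞⊞
⊞⊞∙⊞⊞?⊞⊞⊞∙⊞⊞⊞
⊞⊞⊚⊞⊞?⊞⊞∙∙∙⊞⊞
∙∙∙∙∙?⊞⊞∙∙∙⊞⊞
∙∙∙∙∙?⊞⊞∙∙⊕⊞⊞
??????⊞⊞∙∙∙⊞⊞
??????⊞⊞⊞⊞⊞⊞⊞
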